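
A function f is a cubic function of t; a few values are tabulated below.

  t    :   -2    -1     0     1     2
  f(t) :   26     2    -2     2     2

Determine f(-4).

First differences: -24, -4, 4, 0. Second differences: 20, 8, -4. Third differences: -12, -12.
Level-3 differences are constant, so f has degree 3.
Fitting a degree-3 polynomial gives f(t) = -2t³ + 4t² + 2t - 2.
Then f(-4) = 182.

182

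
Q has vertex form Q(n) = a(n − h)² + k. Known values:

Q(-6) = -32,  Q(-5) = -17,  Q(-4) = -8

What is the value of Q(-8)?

First differences 15, 9; second difference -6 = 2a, so a = -3.
Expanding, the n-coefficient is −2ah = 6h; matching it to the data gives h = -3, and then k = -5.
So Q(n) = -3(n + 3)² − 5.
Q(-8) = -3·(-5)² − 5 = -80.

-80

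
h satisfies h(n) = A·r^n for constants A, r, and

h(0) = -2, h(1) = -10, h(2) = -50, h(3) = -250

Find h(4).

Consecutive ratio: -10/(-2) = 5, and -50/(-10) = 5, so r = 5.
Then A·5^0 = -2 gives A = -2, and h(n) = -2·5^n.
h(4) = -2·5^4 = -1250.

-1250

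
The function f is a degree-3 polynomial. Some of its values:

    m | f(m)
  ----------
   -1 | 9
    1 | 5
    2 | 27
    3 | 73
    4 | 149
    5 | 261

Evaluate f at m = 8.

Write f(m) = am³ + bm² + cm + d; the 6 given values yield a linear system in the 4 coefficients.
Solving, f(m) = m³ + 6m² - 3m + 1.
Then f(8) = 873.

873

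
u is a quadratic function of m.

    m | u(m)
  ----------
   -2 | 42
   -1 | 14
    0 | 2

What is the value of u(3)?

62

Write u(m) = am² + bm + c; the 3 given values yield a linear system in the 3 coefficients.
Solving, u(m) = 8m² - 4m + 2.
Then u(3) = 62.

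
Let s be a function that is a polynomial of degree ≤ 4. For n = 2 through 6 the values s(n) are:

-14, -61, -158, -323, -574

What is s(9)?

First differences: -47, -97, -165, -251. Second differences: -50, -68, -86. Third differences: -18, -18.
Level-3 differences are constant, so s has degree 3.
Fitting a degree-3 polynomial gives s(n) = -3n³ + 2n² + 2.
Then s(9) = -2023.

-2023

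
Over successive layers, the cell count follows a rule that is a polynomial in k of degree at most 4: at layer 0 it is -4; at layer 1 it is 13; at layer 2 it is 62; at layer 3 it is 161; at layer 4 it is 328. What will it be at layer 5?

581

Write the value at k as s(k).
First differences: 17, 49, 99, 167. Second differences: 32, 50, 68. Third differences: 18, 18.
Level-3 differences are constant, so s has degree 3.
Fitting a degree-3 polynomial gives s(k) = 3k³ + 7k² + 7k - 4.
Then s(5) = 581.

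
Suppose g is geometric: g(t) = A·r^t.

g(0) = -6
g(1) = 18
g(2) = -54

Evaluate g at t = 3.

Consecutive ratio: 18/(-6) = -3, and -54/18 = -3, so r = -3.
Then A·(-3)^0 = -6 gives A = -6, and g(t) = -6·(-3)^t.
g(3) = -6·(-3)^3 = 162.

162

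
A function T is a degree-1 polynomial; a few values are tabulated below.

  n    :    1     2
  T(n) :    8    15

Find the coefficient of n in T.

7

Write T(n) = an + b; the 2 given values yield a linear system in the 2 coefficients.
Solving, T(n) = 7n + 1.
The coefficient of n is 7.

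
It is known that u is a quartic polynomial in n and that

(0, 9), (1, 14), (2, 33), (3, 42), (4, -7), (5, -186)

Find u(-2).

Write u(n) = an^4 + bn³ + cn² + dn + e; the 6 given values yield a linear system in the 5 coefficients.
Solving, u(n) = -n^4 + 2n³ + 8n² - 4n + 9.
Then u(-2) = 17.

17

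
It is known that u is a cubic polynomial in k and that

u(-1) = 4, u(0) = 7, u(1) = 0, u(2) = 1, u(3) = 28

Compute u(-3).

-104

Write u(k) = ak³ + bk² + ck + d; the 5 given values yield a linear system in the 4 coefficients.
Solving, u(k) = 3k³ - 5k² - 5k + 7.
Then u(-3) = -104.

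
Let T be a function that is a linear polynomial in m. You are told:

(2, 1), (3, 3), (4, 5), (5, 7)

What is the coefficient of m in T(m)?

First differences: 2, 2, 2.
Level-1 differences are constant, so T has degree 1.
Fitting a degree-1 polynomial gives T(m) = 2m - 3.
The coefficient of m is 2.

2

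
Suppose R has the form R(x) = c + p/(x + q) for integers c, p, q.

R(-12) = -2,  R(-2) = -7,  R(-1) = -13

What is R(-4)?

-4

(R(x) − c)(x + q) = p for each data point; the three points give a linear system in c and q, then p follows.
Solving: c = -1, q = 0, p = 12, so R(x) = -1 + 12/(x + 0).
Then R(-4) = -1 + 12/(-4) = -4.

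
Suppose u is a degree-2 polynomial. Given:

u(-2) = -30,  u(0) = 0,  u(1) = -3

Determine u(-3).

-63

Write u(t) = at² + bt + c; the 3 given values yield a linear system in the 3 coefficients.
Solving, u(t) = -6t² + 3t.
Then u(-3) = -63.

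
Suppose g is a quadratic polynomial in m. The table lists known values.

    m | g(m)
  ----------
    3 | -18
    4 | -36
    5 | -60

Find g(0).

0

Write g(m) = am² + bm + c; the 3 given values yield a linear system in the 3 coefficients.
Solving, g(m) = -3m² + 3m.
Then g(0) = 0.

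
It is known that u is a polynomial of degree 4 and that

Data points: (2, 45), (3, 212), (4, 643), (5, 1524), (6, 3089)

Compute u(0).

Write u(x) = ax^4 + bx³ + cx² + dx + e; the 5 given values yield a linear system in the 5 coefficients.
Solving, u(x) = 2x^4 + 3x³ - 5x² + 5x - 1.
Then u(0) = -1.

-1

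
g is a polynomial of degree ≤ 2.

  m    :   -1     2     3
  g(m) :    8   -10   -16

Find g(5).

-28

Write g(m) = am² + bm + c; the 3 given values yield a linear system in the 3 coefficients.
Solving, the leading coefficient vanishes, and g(m) = -6m + 2.
Then g(5) = -28.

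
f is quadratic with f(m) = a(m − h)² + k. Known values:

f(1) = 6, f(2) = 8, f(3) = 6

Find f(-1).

First differences 2, -2; second difference -4 = 2a, so a = -2.
Expanding, the m-coefficient is −2ah = 4h; matching it to the data gives h = 2, and then k = 8.
So f(m) = -2(m − 2)² + 8.
f(-1) = -2·(-3)² + 8 = -10.

-10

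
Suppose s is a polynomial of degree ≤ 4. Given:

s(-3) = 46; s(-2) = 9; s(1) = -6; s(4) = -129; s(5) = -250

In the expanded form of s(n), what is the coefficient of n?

Write s(n) = an^4 + bn³ + cn² + dn + e; the 5 given values yield a linear system in the 5 coefficients.
Solving, the leading coefficient vanishes, and s(n) = -2n³ + n - 5.
The coefficient of n is 1.

1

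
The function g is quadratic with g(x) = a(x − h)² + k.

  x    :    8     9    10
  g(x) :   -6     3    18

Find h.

7

First differences 9, 15; second difference 6 = 2a, so a = 3.
Expanding, the x-coefficient is −2ah = -6h; matching it to the data gives h = 7, and then k = -9.
So g(x) = 3(x − 7)² − 9.
Hence h = 7.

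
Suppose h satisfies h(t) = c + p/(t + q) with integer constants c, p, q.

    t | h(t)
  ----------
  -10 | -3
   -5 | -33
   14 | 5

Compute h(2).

(h(t) − c)(t + q) = p for each data point; the three points give a linear system in c and q, then p follows.
Solving: c = 3, q = 4, p = 36, so h(t) = 3 + 36/(t + 4).
Then h(2) = 3 + 36/6 = 9.

9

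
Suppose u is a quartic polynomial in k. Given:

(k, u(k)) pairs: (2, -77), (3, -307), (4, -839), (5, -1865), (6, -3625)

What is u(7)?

Write u(k) = ak^4 + bk³ + ck² + dk + e; the 5 given values yield a linear system in the 5 coefficients.
Solving, u(k) = -2k^4 - 4k³ - 5k² + k + 5.
Then u(7) = -6407.

-6407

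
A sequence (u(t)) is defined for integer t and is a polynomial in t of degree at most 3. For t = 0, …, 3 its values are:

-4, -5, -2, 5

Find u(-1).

1

Write u(t) = at³ + bt² + ct + d; the 4 given values yield a linear system in the 4 coefficients.
Solving, the leading coefficient vanishes, and u(t) = 2t² - 3t - 4.
Then u(-1) = 1.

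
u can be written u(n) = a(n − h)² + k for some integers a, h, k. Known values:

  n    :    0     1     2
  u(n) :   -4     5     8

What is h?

2

First differences 9, 3; second difference -6 = 2a, so a = -3.
Expanding, the n-coefficient is −2ah = 6h; matching it to the data gives h = 2, and then k = 8.
So u(n) = -3(n − 2)² + 8.
Hence h = 2.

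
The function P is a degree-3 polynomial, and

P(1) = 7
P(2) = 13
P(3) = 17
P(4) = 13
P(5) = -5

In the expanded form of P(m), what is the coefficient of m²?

First differences: 6, 4, -4, -18. Second differences: -2, -8, -14. Third differences: -6, -6.
Level-3 differences are constant, so P has degree 3.
Fitting a degree-3 polynomial gives P(m) = -m³ + 5m² - 2m + 5.
The coefficient of m² is 5.

5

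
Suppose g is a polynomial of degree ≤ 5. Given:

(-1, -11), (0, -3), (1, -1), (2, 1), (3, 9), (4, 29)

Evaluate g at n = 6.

First differences: 8, 2, 2, 8, 20. Second differences: -6, 0, 6, 12. Third differences: 6, 6, 6.
Level-3 differences are constant, so g has degree 3.
Fitting a degree-3 polynomial gives g(n) = n³ - 3n² + 4n - 3.
Then g(6) = 129.

129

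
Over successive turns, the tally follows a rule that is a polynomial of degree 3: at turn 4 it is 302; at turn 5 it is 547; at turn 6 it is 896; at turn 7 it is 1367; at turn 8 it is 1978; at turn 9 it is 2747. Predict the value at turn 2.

52

Write the value at n as h(n).
First differences: 245, 349, 471, 611, 769. Second differences: 104, 122, 140, 158. Third differences: 18, 18, 18.
Level-3 differences are constant, so h has degree 3.
Fitting a degree-3 polynomial gives h(n) = 3n³ + 7n² - n + 2.
Then h(2) = 52.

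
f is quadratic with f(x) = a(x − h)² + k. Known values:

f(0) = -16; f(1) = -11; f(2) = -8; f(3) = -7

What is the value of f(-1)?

First differences 5, 3, 1; second difference -2 = 2a, so a = -1.
Expanding, the x-coefficient is −2ah = 2h; matching it to the data gives h = 3, and then k = -7.
So f(x) = -1(x − 3)² − 7.
f(-1) = -1·(-4)² − 7 = -23.

-23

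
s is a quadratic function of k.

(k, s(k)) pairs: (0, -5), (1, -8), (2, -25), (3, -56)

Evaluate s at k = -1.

-16

First differences: -3, -17, -31. Second differences: -14, -14.
Level-2 differences are constant, so s has degree 2.
Fitting a degree-2 polynomial gives s(k) = -7k² + 4k - 5.
Then s(-1) = -16.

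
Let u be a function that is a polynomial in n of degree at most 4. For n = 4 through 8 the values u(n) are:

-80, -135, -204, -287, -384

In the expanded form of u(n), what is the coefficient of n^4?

0

First differences: -55, -69, -83, -97. Second differences: -14, -14, -14.
Level-2 differences are constant, so u has degree 2.
Fitting a degree-2 polynomial gives u(n) = -7n² + 8n.
The coefficient of n^4 is 0.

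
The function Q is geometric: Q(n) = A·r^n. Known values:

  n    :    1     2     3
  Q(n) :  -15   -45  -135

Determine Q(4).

-405

Consecutive ratio: -45/(-15) = 3, and -135/(-45) = 3, so r = 3.
Then A·3^1 = -15 gives A = -5, and Q(n) = -5·3^n.
Q(4) = -5·3^4 = -405.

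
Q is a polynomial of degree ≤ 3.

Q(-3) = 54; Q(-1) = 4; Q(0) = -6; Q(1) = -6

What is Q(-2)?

24

Write Q(k) = ak³ + bk² + ck + d; the 4 given values yield a linear system in the 4 coefficients.
Solving, the leading coefficient vanishes, and Q(k) = 5k² - 5k - 6.
Then Q(-2) = 24.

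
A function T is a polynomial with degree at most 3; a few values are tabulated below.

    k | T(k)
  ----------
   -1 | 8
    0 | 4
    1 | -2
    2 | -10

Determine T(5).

-46

Write T(k) = ak³ + bk² + ck + d; the 4 given values yield a linear system in the 4 coefficients.
Solving, the leading coefficient vanishes, and T(k) = -k² - 5k + 4.
Then T(5) = -46.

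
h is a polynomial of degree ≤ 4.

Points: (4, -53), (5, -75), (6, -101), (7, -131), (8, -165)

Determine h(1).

-11

First differences: -22, -26, -30, -34. Second differences: -4, -4, -4.
Level-2 differences are constant, so h has degree 2.
Fitting a degree-2 polynomial gives h(n) = -2n² - 4n - 5.
Then h(1) = -11.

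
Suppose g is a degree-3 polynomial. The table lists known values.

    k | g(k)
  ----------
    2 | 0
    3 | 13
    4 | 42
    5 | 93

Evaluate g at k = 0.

Write g(k) = ak³ + bk² + ck + d; the 4 given values yield a linear system in the 4 coefficients.
Solving, g(k) = k³ - k² - k - 2.
Then g(0) = -2.

-2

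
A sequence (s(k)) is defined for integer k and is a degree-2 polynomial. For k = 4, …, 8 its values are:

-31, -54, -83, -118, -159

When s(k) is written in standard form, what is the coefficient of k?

4

First differences: -23, -29, -35, -41. Second differences: -6, -6, -6.
Level-2 differences are constant, so s has degree 2.
Fitting a degree-2 polynomial gives s(k) = -3k² + 4k + 1.
The coefficient of k is 4.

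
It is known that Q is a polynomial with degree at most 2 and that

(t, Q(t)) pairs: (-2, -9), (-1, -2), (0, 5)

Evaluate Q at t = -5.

First differences: 7, 7.
Level-1 differences are constant, so Q has degree 1.
Fitting a degree-1 polynomial gives Q(t) = 7t + 5.
Then Q(-5) = -30.

-30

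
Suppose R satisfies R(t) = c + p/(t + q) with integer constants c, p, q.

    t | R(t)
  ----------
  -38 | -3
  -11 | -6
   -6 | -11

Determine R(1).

10

(R(t) − c)(t + q) = p for each data point; the three points give a linear system in c and q, then p follows.
Solving: c = -2, q = 2, p = 36, so R(t) = -2 + 36/(t + 2).
Then R(1) = -2 + 36/3 = 10.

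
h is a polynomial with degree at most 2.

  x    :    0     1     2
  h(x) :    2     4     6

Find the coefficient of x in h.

Write h(x) = ax² + bx + c; the 3 given values yield a linear system in the 3 coefficients.
Solving, the leading coefficient vanishes, and h(x) = 2x + 2.
The coefficient of x is 2.

2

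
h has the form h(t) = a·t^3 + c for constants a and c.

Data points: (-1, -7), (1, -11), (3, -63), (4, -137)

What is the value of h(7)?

From h(-1) = -7 and h(1) = -11: -1a + c = -7 and 1a + c = -11.
Subtracting: 2a = -4, so a = -2; then c = -7 − (-2)·(-1) = -9.
So h(t) = -2t³ − 9, and h(7) = -695.

-695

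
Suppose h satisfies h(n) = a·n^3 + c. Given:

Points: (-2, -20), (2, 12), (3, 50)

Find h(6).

From h(-2) = -20 and h(2) = 12: -8a + c = -20 and 8a + c = 12.
Subtracting: 16a = 32, so a = 2; then c = -20 − 2·(-8) = -4.
So h(n) = 2n³ − 4, and h(6) = 428.

428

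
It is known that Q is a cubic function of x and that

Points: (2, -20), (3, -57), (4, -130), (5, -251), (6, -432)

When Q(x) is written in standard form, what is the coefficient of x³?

Write Q(x) = ax³ + bx² + cx + d; the 5 given values yield a linear system in the 4 coefficients.
Solving, Q(x) = -2x³ + x - 6.
The coefficient of x³ is -2.

-2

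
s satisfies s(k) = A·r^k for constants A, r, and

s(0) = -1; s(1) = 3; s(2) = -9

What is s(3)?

27

Consecutive ratio: 3/(-1) = -3, and -9/3 = -3, so r = -3.
Then A·(-3)^0 = -1 gives A = -1, and s(k) = -1·(-3)^k.
s(3) = -1·(-3)^3 = 27.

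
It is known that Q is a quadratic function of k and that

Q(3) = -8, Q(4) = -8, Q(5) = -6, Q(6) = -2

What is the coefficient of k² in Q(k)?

1

First differences: 0, 2, 4. Second differences: 2, 2.
Level-2 differences are constant, so Q has degree 2.
Fitting a degree-2 polynomial gives Q(k) = k² - 7k + 4.
The coefficient of k² is 1.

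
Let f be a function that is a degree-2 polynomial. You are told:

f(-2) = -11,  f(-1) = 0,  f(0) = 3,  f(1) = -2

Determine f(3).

First differences: 11, 3, -5. Second differences: -8, -8.
Level-2 differences are constant, so f has degree 2.
Fitting a degree-2 polynomial gives f(n) = -4n² - n + 3.
Then f(3) = -36.

-36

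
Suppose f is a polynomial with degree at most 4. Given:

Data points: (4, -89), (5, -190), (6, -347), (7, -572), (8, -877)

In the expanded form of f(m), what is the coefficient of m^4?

0

First differences: -101, -157, -225, -305. Second differences: -56, -68, -80. Third differences: -12, -12.
Level-3 differences are constant, so f has degree 3.
Fitting a degree-3 polynomial gives f(m) = -2m³ + 2m² + 3m - 5.
The coefficient of m^4 is 0.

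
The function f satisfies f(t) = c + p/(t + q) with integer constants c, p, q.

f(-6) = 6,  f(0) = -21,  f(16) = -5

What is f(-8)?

(f(t) − c)(t + q) = p for each data point; the three points give a linear system in c and q, then p follows.
Solving: c = -3, q = 2, p = -36, so f(t) = -3 − 36/(t + 2).
Then f(-8) = -3 − 36/(-6) = 3.

3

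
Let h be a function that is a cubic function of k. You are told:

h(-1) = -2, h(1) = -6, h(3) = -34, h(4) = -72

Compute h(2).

Write h(k) = ak³ + bk² + ck + d; the 4 given values yield a linear system in the 4 coefficients.
Solving, h(k) = -k³ - k - 4.
Then h(2) = -14.

-14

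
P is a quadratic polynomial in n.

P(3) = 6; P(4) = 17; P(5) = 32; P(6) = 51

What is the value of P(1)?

-4

First differences: 11, 15, 19. Second differences: 4, 4.
Level-2 differences are constant, so P has degree 2.
Fitting a degree-2 polynomial gives P(n) = 2n² - 3n - 3.
Then P(1) = -4.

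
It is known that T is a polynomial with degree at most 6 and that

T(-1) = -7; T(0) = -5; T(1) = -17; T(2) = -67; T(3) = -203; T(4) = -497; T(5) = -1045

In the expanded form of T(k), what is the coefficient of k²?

First differences: 2, -12, -50, -136, -294, -548. Second differences: -14, -38, -86, -158, -254. Third differences: -24, -48, -72, -96. Fourth differences: -24, -24, -24.
Level-4 differences are constant, so T has degree 4.
Fitting a degree-4 polynomial gives T(k) = -k^4 - 2k³ - 6k² - 3k - 5.
The coefficient of k² is -6.

-6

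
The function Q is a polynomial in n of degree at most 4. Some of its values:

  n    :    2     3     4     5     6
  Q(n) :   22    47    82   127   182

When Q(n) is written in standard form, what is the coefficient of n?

Write Q(n) = an^4 + bn³ + cn² + dn + e; the 5 given values yield a linear system in the 5 coefficients.
Solving, the top 2 coefficients vanish, and Q(n) = 5n² + 2.
The coefficient of n is 0.

0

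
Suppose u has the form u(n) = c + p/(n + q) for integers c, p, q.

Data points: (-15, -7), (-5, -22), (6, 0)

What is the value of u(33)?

(u(n) − c)(n + q) = p for each data point; the three points give a linear system in c and q, then p follows.
Solving: c = -4, q = 3, p = 36, so u(n) = -4 + 36/(n + 3).
Then u(33) = -4 + 36/36 = -3.

-3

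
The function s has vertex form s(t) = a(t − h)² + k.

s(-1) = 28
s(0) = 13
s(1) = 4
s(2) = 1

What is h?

First differences -15, -9, -3; second difference 6 = 2a, so a = 3.
Expanding, the t-coefficient is −2ah = -6h; matching it to the data gives h = 2, and then k = 1.
So s(t) = 3(t − 2)² + 1.
Hence h = 2.

2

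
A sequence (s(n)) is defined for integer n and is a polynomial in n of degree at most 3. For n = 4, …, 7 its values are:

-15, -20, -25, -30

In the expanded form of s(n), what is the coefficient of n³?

Write s(n) = an³ + bn² + cn + d; the 4 given values yield a linear system in the 4 coefficients.
Solving, the top 2 coefficients vanish, and s(n) = -5n + 5.
The coefficient of n³ is 0.

0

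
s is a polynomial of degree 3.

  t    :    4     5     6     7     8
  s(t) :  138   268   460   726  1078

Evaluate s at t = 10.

First differences: 130, 192, 266, 352. Second differences: 62, 74, 86. Third differences: 12, 12.
Level-3 differences are constant, so s has degree 3.
Fitting a degree-3 polynomial gives s(t) = 2t³ + t² - t - 2.
Then s(10) = 2088.

2088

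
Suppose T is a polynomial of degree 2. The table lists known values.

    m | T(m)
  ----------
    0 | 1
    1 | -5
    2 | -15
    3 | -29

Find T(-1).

First differences: -6, -10, -14. Second differences: -4, -4.
Level-2 differences are constant, so T has degree 2.
Fitting a degree-2 polynomial gives T(m) = -2m² - 4m + 1.
Then T(-1) = 3.

3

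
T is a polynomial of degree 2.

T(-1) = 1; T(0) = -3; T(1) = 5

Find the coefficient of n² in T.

6

Write T(n) = an² + bn + c; the 3 given values yield a linear system in the 3 coefficients.
Solving, T(n) = 6n² + 2n - 3.
The coefficient of n² is 6.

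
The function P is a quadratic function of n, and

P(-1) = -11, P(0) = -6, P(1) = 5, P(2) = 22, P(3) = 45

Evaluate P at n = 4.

First differences: 5, 11, 17, 23. Second differences: 6, 6, 6.
Level-2 differences are constant, so P has degree 2.
Extending the table by one column gives the next first difference 29, so P(4) = 45 + 29 = 74.

74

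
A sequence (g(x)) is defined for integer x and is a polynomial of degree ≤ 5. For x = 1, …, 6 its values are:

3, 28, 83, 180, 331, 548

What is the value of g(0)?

Write g(x) = ax^5 + bx^4 + cx³ + dx² + ex + p; the 6 given values yield a linear system in the 6 coefficients.
Solving, the top 2 coefficients vanish, and g(x) = 2x³ + 3x² + 2x - 4.
Then g(0) = -4.

-4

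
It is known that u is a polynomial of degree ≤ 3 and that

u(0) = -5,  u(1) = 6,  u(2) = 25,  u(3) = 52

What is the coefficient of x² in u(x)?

First differences: 11, 19, 27. Second differences: 8, 8.
Level-2 differences are constant, so u has degree 2.
Fitting a degree-2 polynomial gives u(x) = 4x² + 7x - 5.
The coefficient of x² is 4.

4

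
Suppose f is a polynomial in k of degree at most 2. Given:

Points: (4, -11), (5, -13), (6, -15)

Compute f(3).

First differences: -2, -2.
Level-1 differences are constant, so f has degree 1.
Fitting a degree-1 polynomial gives f(k) = -2k - 3.
Then f(3) = -9.

-9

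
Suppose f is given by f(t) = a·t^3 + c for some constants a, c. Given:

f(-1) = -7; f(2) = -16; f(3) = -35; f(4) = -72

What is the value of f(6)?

-224

From f(-1) = -7 and f(2) = -16: -1a + c = -7 and 8a + c = -16.
Subtracting: 9a = -9, so a = -1; then c = -7 − (-1)·(-1) = -8.
So f(t) = -1t³ − 8, and f(6) = -224.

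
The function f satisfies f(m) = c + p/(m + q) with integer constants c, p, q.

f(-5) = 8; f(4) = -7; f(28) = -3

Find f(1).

-12

(f(m) − c)(m + q) = p for each data point; the three points give a linear system in c and q, then p follows.
Solving: c = -2, q = 2, p = -30, so f(m) = -2 − 30/(m + 2).
Then f(1) = -2 − 30/3 = -12.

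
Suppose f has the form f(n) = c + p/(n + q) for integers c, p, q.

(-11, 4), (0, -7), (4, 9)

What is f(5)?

(f(n) − c)(n + q) = p for each data point; the three points give a linear system in c and q, then p follows.
Solving: c = 5, q = -1, p = 12, so f(n) = 5 + 12/(n − 1).
Then f(5) = 5 + 12/4 = 8.

8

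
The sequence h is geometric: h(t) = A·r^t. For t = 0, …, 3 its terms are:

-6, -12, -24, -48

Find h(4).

-96

Consecutive ratio: -12/(-6) = 2, and -24/(-12) = 2, so r = 2.
Then A·2^0 = -6 gives A = -6, and h(t) = -6·2^t.
h(4) = -6·2^4 = -96.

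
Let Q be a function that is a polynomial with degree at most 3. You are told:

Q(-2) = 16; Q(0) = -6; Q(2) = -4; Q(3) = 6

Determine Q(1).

Write Q(k) = ak³ + bk² + ck + d; the 4 given values yield a linear system in the 4 coefficients.
Solving, the leading coefficient vanishes, and Q(k) = 3k² - 5k - 6.
Then Q(1) = -8.

-8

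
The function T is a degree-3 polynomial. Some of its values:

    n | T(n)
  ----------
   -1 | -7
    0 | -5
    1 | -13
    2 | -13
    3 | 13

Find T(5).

215

First differences: 2, -8, 0, 26. Second differences: -10, 8, 26. Third differences: 18, 18.
Level-3 differences are constant, so T has degree 3.
Fitting a degree-3 polynomial gives T(n) = 3n³ - 5n² - 6n - 5.
Then T(5) = 215.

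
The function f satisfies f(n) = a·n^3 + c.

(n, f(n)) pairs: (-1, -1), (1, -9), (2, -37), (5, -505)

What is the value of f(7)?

-1377

From f(-1) = -1 and f(1) = -9: -1a + c = -1 and 1a + c = -9.
Subtracting: 2a = -8, so a = -4; then c = -1 − (-4)·(-1) = -5.
So f(n) = -4n³ − 5, and f(7) = -1377.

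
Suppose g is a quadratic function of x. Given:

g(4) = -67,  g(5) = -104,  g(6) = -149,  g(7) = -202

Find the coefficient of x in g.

First differences: -37, -45, -53. Second differences: -8, -8.
Level-2 differences are constant, so g has degree 2.
Fitting a degree-2 polynomial gives g(x) = -4x² - x + 1.
The coefficient of x is -1.

-1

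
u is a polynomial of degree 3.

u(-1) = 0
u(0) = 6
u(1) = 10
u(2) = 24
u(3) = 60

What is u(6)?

First differences: 6, 4, 14, 36. Second differences: -2, 10, 22. Third differences: 12, 12.
Level-3 differences are constant, so u has degree 3.
Fitting a degree-3 polynomial gives u(n) = 2n³ - n² + 3n + 6.
Then u(6) = 420.

420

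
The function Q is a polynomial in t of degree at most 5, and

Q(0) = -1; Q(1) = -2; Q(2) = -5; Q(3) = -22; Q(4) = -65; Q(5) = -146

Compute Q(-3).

110

Write Q(t) = at^5 + bt^4 + ct³ + dt² + et + p; the 6 given values yield a linear system in the 6 coefficients.
Solving, the top 2 coefficients vanish, and Q(t) = -2t³ + 5t² - 4t - 1.
Then Q(-3) = 110.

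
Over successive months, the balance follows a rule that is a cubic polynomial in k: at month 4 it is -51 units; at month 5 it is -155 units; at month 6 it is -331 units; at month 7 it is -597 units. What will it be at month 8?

-971

Write the value at k as f(k).
Write f(k) = ak³ + bk² + ck + d; the 4 given values yield a linear system in the 4 coefficients.
Solving, f(k) = -3k³ + 9k² - 2k + 5.
Then f(8) = -971.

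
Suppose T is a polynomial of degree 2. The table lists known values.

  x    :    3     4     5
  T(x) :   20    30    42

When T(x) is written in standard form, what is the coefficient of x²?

1

Write T(x) = ax² + bx + c; the 3 given values yield a linear system in the 3 coefficients.
Solving, T(x) = x² + 3x + 2.
The coefficient of x² is 1.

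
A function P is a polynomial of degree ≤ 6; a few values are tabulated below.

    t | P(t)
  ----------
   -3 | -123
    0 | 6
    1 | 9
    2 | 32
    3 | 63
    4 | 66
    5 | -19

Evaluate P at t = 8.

Write P(t) = at^6 + bt^5 + ct^4 + dt³ + et² + pt + q; the 7 given values yield a linear system in the 7 coefficients.
Solving, the top 2 coefficients vanish, and P(t) = -t^4 + 4t³ + 5t² - 5t + 6.
Then P(8) = -1762.

-1762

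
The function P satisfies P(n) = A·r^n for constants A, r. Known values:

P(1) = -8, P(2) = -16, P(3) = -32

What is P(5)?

-128

Consecutive ratio: -16/(-8) = 2, and -32/(-16) = 2, so r = 2.
Then A·2^1 = -8 gives A = -4, and P(n) = -4·2^n.
P(5) = -4·2^5 = -128.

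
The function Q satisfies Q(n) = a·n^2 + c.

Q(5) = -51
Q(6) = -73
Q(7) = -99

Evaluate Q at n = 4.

-33

From Q(5) = -51 and Q(6) = -73: 25a + c = -51 and 36a + c = -73.
Subtracting: 11a = -22, so a = -2; then c = -51 − (-2)·25 = -1.
So Q(n) = -2n² − 1, and Q(4) = -33.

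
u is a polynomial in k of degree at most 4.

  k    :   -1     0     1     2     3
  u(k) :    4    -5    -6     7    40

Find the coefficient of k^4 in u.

0

First differences: -9, -1, 13, 33. Second differences: 8, 14, 20. Third differences: 6, 6.
Level-3 differences are constant, so u has degree 3.
Fitting a degree-3 polynomial gives u(k) = k³ + 4k² - 6k - 5.
The coefficient of k^4 is 0.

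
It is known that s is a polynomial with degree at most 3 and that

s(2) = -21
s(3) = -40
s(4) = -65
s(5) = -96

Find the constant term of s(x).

First differences: -19, -25, -31. Second differences: -6, -6.
Level-2 differences are constant, so s has degree 2.
Fitting a degree-2 polynomial gives s(x) = -3x² - 4x - 1.
The constant term is s(0) = -1.

-1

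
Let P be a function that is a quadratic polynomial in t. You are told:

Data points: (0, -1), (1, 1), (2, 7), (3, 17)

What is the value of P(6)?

First differences: 2, 6, 10. Second differences: 4, 4.
Level-2 differences are constant, so P has degree 2.
Fitting a degree-2 polynomial gives P(t) = 2t² - 1.
Then P(6) = 71.

71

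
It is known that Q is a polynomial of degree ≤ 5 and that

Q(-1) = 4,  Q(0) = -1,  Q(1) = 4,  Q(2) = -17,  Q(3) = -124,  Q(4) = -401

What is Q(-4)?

79

First differences: -5, 5, -21, -107, -277. Second differences: 10, -26, -86, -170. Third differences: -36, -60, -84. Fourth differences: -24, -24.
Level-4 differences are constant, so Q has degree 4.
Fitting a degree-4 polynomial gives Q(x) = -x^4 - 4x³ + 6x² + 4x - 1.
Then Q(-4) = 79.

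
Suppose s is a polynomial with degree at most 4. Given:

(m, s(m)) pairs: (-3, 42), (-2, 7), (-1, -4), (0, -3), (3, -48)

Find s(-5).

Write s(m) = am^4 + bm³ + cm² + dm + e; the 5 given values yield a linear system in the 5 coefficients.
Solving, the leading coefficient vanishes, and s(m) = -2m³ + 3m - 3.
Then s(-5) = 232.

232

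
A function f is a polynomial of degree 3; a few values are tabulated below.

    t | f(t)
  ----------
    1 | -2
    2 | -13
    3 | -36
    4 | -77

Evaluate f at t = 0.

3

Write f(t) = at³ + bt² + ct + d; the 4 given values yield a linear system in the 4 coefficients.
Solving, f(t) = -t³ - 4t + 3.
Then f(0) = 3.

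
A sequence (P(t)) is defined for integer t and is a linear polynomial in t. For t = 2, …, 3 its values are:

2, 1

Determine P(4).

0

Write P(t) = at + b; the 2 given values yield a linear system in the 2 coefficients.
Solving, P(t) = -t + 4.
Then P(4) = 0.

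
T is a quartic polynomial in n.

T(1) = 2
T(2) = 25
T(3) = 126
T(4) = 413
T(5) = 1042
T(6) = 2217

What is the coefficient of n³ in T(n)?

-2

First differences: 23, 101, 287, 629, 1175. Second differences: 78, 186, 342, 546. Third differences: 108, 156, 204. Fourth differences: 48, 48.
Level-4 differences are constant, so T has degree 4.
Fitting a degree-4 polynomial gives T(n) = 2n^4 - 2n³ + n² + 4n - 3.
The coefficient of n³ is -2.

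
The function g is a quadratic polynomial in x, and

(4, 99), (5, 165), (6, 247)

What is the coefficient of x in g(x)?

Write g(x) = ax² + bx + c; the 3 given values yield a linear system in the 3 coefficients.
Solving, g(x) = 8x² - 6x - 5.
The coefficient of x is -6.

-6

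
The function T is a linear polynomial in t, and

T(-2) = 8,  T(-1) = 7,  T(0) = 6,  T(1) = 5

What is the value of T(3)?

3

First differences: -1, -1, -1.
Level-1 differences are constant, so T has degree 1.
Fitting a degree-1 polynomial gives T(t) = -t + 6.
Then T(3) = 3.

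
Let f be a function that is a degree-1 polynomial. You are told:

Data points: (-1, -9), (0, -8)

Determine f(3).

-5

Write f(k) = ak + b; the 2 given values yield a linear system in the 2 coefficients.
Solving, f(k) = k - 8.
Then f(3) = -5.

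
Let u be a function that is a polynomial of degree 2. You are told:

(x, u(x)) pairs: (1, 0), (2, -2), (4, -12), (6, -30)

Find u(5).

-20

Write u(x) = ax² + bx + c; the 4 given values yield a linear system in the 3 coefficients.
Solving, u(x) = -x² + x.
Then u(5) = -20.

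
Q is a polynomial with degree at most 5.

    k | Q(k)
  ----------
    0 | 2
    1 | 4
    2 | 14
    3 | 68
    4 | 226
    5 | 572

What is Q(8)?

First differences: 2, 10, 54, 158, 346. Second differences: 8, 44, 104, 188. Third differences: 36, 60, 84. Fourth differences: 24, 24.
Level-4 differences are constant, so Q has degree 4.
Fitting a degree-4 polynomial gives Q(k) = k^4 - 3k² + 4k + 2.
Then Q(8) = 3938.

3938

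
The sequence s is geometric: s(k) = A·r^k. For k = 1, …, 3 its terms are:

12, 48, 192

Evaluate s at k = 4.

768

Consecutive ratio: 48/12 = 4, and 192/48 = 4, so r = 4.
Then A·4^1 = 12 gives A = 3, and s(k) = 3·4^k.
s(4) = 3·4^4 = 768.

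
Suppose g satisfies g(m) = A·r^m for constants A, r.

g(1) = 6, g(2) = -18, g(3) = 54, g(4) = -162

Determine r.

Consecutive ratio: -18/6 = -3, and 54/(-18) = -3, so r = -3.
Then A·(-3)^1 = 6 gives A = -2, and g(m) = -2·(-3)^m.

-3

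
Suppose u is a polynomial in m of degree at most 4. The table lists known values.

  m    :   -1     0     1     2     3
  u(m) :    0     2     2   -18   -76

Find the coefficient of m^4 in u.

First differences: 2, 0, -20, -58. Second differences: -2, -20, -38. Third differences: -18, -18.
Level-3 differences are constant, so u has degree 3.
Fitting a degree-3 polynomial gives u(m) = -3m³ - m² + 4m + 2.
The coefficient of m^4 is 0.

0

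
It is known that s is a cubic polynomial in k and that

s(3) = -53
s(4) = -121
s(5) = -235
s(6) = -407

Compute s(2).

-19

Write s(k) = ak³ + bk² + ck + d; the 4 given values yield a linear system in the 4 coefficients.
Solving, s(k) = -2k³ + k² - k - 5.
Then s(2) = -19.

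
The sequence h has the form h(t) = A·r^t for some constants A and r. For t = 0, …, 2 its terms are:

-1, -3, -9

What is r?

3

Consecutive ratio: -3/(-1) = 3, and -9/(-3) = 3, so r = 3.
Then A·3^0 = -1 gives A = -1, and h(t) = -1·3^t.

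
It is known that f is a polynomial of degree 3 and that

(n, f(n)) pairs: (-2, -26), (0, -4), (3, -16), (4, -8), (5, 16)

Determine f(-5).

-224

Write f(n) = an³ + bn² + cn + d; the 5 given values yield a linear system in the 4 coefficients.
Solving, f(n) = n³ - 4n² - n - 4.
Then f(-5) = -224.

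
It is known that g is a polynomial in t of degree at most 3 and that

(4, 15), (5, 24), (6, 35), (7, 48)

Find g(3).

First differences: 9, 11, 13. Second differences: 2, 2.
Level-2 differences are constant, so g has degree 2.
Fitting a degree-2 polynomial gives g(t) = t² - 1.
Then g(3) = 8.

8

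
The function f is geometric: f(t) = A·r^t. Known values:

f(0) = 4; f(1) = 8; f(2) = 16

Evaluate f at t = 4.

64

Consecutive ratio: 8/4 = 2, and 16/8 = 2, so r = 2.
Then A·2^0 = 4 gives A = 4, and f(t) = 4·2^t.
f(4) = 4·2^4 = 64.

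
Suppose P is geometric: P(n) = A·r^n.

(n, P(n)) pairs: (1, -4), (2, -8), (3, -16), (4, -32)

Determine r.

2

Consecutive ratio: -8/(-4) = 2, and -16/(-8) = 2, so r = 2.
Then A·2^1 = -4 gives A = -2, and P(n) = -2·2^n.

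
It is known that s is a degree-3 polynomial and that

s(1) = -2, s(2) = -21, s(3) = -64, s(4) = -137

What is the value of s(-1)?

Write s(n) = an³ + bn² + cn + d; the 4 given values yield a linear system in the 4 coefficients.
Solving, s(n) = -n³ - 6n² + 6n - 1.
Then s(-1) = -12.

-12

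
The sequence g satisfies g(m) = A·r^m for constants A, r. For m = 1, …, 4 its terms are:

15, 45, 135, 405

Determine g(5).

1215

Consecutive ratio: 45/15 = 3, and 135/45 = 3, so r = 3.
Then A·3^1 = 15 gives A = 5, and g(m) = 5·3^m.
g(5) = 5·3^5 = 1215.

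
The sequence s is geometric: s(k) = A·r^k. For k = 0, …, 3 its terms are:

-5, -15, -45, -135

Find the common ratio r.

Consecutive ratio: -15/(-5) = 3, and -45/(-15) = 3, so r = 3.
Then A·3^0 = -5 gives A = -5, and s(k) = -5·3^k.

3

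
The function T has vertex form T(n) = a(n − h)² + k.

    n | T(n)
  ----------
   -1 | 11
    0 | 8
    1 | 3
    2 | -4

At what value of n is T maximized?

-2

First differences -3, -5, -7; second difference -2 = 2a, so a = -1.
Expanding, the n-coefficient is −2ah = 2h; matching it to the data gives h = -2, and then k = 12.
So T(n) = -1(n + 2)² + 12.
Hence h = -2.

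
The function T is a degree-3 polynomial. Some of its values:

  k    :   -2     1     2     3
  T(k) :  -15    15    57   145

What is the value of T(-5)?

-279

Write T(k) = ak³ + bk² + ck + d; the 4 given values yield a linear system in the 4 coefficients.
Solving, T(k) = 3k³ + 5k² + 6k + 1.
Then T(-5) = -279.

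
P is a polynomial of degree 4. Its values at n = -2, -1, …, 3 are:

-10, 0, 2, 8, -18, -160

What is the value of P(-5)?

-928

Write P(n) = an^4 + bn³ + cn² + dn + e; the 6 given values yield a linear system in the 5 coefficients.
Solving, P(n) = -2n^4 - 2n³ + 4n² + 6n + 2.
Then P(-5) = -928.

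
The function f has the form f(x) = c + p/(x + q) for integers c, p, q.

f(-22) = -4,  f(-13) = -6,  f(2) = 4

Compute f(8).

(f(x) − c)(x + q) = p for each data point; the three points give a linear system in c and q, then p follows.
Solving: c = -2, q = 4, p = 36, so f(x) = -2 + 36/(x + 4).
Then f(8) = -2 + 36/12 = 1.

1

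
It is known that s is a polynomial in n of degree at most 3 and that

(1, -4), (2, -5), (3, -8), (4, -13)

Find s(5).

Write s(n) = an³ + bn² + cn + d; the 4 given values yield a linear system in the 4 coefficients.
Solving, the leading coefficient vanishes, and s(n) = -n² + 2n - 5.
Then s(5) = -20.

-20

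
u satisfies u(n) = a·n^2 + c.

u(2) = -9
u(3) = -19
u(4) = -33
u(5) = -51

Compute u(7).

From u(2) = -9 and u(3) = -19: 4a + c = -9 and 9a + c = -19.
Subtracting: 5a = -10, so a = -2; then c = -9 − (-2)·4 = -1.
So u(n) = -2n² − 1, and u(7) = -99.

-99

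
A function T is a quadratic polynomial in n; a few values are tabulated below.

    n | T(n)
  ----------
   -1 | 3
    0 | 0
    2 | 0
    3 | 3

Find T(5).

Write T(n) = an² + bn + c; the 4 given values yield a linear system in the 3 coefficients.
Solving, T(n) = n² - 2n.
Then T(5) = 15.

15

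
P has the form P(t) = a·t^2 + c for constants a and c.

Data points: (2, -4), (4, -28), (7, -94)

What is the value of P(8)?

-124

From P(2) = -4 and P(4) = -28: 4a + c = -4 and 16a + c = -28.
Subtracting: 12a = -24, so a = -2; then c = -4 − (-2)·4 = 4.
So P(t) = -2t² + 4, and P(8) = -124.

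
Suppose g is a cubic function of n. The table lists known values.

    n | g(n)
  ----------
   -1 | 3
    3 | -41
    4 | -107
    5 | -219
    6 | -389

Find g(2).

Write g(n) = an³ + bn² + cn + d; the 5 given values yield a linear system in the 4 coefficients.
Solving, g(n) = -2n³ + n² + n + 1.
Then g(2) = -9.

-9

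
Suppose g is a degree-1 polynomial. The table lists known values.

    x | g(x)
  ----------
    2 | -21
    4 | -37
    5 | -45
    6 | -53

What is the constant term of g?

-5

Write g(x) = ax + b; the 4 given values yield a linear system in the 2 coefficients.
Solving, g(x) = -8x - 5.
The constant term is g(0) = -5.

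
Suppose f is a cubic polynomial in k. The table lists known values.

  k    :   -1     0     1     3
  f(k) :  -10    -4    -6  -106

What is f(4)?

-240

Write f(k) = ak³ + bk² + ck + d; the 4 given values yield a linear system in the 4 coefficients.
Solving, f(k) = -3k³ - 4k² + 5k - 4.
Then f(4) = -240.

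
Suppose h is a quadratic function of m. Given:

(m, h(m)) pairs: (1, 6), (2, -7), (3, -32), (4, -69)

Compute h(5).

-118

First differences: -13, -25, -37. Second differences: -12, -12.
Level-2 differences are constant, so h has degree 2.
Fitting a degree-2 polynomial gives h(m) = -6m² + 5m + 7.
Then h(5) = -118.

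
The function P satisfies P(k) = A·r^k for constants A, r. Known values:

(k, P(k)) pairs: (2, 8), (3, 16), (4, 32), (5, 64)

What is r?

Consecutive ratio: 16/8 = 2, and 32/16 = 2, so r = 2.
Then A·2^2 = 8 gives A = 2, and P(k) = 2·2^k.

2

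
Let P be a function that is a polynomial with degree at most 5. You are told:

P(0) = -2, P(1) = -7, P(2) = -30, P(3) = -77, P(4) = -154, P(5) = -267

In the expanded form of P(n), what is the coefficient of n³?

-1

First differences: -5, -23, -47, -77, -113. Second differences: -18, -24, -30, -36. Third differences: -6, -6, -6.
Level-3 differences are constant, so P has degree 3.
Fitting a degree-3 polynomial gives P(n) = -n³ - 6n² + 2n - 2.
The coefficient of n³ is -1.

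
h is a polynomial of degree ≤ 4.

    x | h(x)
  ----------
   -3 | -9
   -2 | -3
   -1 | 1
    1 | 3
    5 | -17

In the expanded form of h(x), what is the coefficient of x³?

Write h(x) = ax^4 + bx³ + cx² + dx + e; the 5 given values yield a linear system in the 5 coefficients.
Solving, the top 2 coefficients vanish, and h(x) = -x² + x + 3.
The coefficient of x³ is 0.

0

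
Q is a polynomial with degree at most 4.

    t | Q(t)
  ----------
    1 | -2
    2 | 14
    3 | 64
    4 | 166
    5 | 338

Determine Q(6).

598

First differences: 16, 50, 102, 172. Second differences: 34, 52, 70. Third differences: 18, 18.
Level-3 differences are constant, so Q has degree 3.
Fitting a degree-3 polynomial gives Q(t) = 3t³ - t² - 2t - 2.
Then Q(6) = 598.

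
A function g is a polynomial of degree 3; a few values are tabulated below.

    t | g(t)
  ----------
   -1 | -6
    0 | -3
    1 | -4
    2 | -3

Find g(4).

Write g(t) = at³ + bt² + ct + d; the 4 given values yield a linear system in the 4 coefficients.
Solving, g(t) = t³ - 2t² - 3.
Then g(4) = 29.

29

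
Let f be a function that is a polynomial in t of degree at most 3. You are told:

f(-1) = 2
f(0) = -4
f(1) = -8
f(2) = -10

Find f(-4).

32

First differences: -6, -4, -2. Second differences: 2, 2.
Level-2 differences are constant, so f has degree 2.
Fitting a degree-2 polynomial gives f(t) = t² - 5t - 4.
Then f(-4) = 32.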